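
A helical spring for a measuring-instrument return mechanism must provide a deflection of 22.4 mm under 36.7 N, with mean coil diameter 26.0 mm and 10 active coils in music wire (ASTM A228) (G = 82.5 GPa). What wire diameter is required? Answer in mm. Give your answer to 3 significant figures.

Required rate k = F/δ = 36.7/22.4 = 1.6384 N/mm
d = (8D³N_a·k / G)^(1/4) = (8·26.0³·10·1.6384 / (82.5×10³))^0.25
  = (27.924)^0.25 = 2.2988 mm

2.30 mm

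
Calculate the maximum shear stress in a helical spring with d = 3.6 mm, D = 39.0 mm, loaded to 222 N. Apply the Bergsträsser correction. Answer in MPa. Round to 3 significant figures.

531 MPa

Spring index C = D/d = 39.0/3.6 = 10.8333
K_B = (4C+2)/(4C−3) = 45.333/40.333 = 1.1240
τ₀ = 8FD/(πd³) = 8·222·39.0/(π·3.6³) = 69264/146.57 = 472.55 MPa
τ_max = K·τ₀ = 1.1240 × 472.55 = 531.13 MPa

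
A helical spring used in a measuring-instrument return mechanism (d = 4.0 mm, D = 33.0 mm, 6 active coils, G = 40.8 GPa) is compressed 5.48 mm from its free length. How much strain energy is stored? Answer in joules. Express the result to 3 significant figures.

k = Gd⁴/(8D³N_a) = (40.8×10³)(4.0⁴)/(8·33.0³·6) = 6.055 N/mm
U = ½kδ² = 0.5 × 6.055 × 5.48² = 90.918 N·mm = 0.090918 J

0.0909 J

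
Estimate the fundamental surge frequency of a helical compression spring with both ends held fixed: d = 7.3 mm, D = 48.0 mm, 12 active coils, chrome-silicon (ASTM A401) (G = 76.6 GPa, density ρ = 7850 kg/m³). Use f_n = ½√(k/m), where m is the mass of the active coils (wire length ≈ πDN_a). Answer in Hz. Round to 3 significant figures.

k = Gd⁴/(8D³N_a) = (76.6×10³)(7.3⁴)/(8·48.0³·12) = 20.489 N/mm = 20489 N/m
Wire length L = πDN_a = π·48.0·12 = 1809.6 mm
m = ρ·(πd²/4)·L = 7850 × 41.854×10⁻⁶ m² × 1.8096 m = 0.59454 kg
f_n = ½√(k/m) = 0.5·√(20489/0.59454) = 0.5·√(34463) = 92.82 Hz

92.8 Hz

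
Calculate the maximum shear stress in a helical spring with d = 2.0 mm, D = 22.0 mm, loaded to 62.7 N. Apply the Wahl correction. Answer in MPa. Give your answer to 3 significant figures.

497 MPa

Spring index C = D/d = 22.0/2.0 = 11.0000
K_W = (4C−1)/(4C−4) + 0.615/C = 43.000/40.000 + 0.0559 = 1.1309
τ₀ = 8FD/(πd³) = 8·62.7·22.0/(π·2.0³) = 11035.2/25.133 = 439.08 MPa
τ_max = K·τ₀ = 1.1309 × 439.08 = 496.56 MPa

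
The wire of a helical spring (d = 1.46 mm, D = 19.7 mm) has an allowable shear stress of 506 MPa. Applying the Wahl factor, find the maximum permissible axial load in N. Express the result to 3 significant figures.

C = D/d = 19.7/1.46 = 13.4932
K_W = (4C−1)/(4C−4) + 0.615/C = 52.973/49.973 + 0.0456 = 1.1056
τ_max = K·8FD/(πd³) → F_max = τ_allow·πd³/(8DK)
F_max = 506·π·1.46³/(8·19.7·1.1056) = 4947.2/174.24 = 28.392 N

28.4 N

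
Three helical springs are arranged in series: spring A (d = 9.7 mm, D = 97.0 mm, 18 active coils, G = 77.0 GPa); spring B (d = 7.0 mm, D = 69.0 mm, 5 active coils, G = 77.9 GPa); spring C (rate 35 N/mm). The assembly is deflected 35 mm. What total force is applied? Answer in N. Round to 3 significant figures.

k_A = Gd⁴/(8D³N_a) = (77.0×10³)(9.7⁴)/(8·97.0³·18) = 5.1868 N/mm
k_B = Gd⁴/(8D³N_a) = (77.9×10³)(7.0⁴)/(8·69.0³·5) = 14.234 N/mm
Series: 1/k_eq = 1/5.1868 + 1/14.234 + 1/35 = 0.29162; k_eq = 3.4291 N/mm
F = k_eq·δ = 3.4291·35 = 120.02 N

120 N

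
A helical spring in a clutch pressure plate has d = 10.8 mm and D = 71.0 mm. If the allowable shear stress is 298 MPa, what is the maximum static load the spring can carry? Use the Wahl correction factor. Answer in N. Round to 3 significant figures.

C = D/d = 71.0/10.8 = 6.5741
K_W = (4C−1)/(4C−4) + 0.615/C = 25.296/22.296 + 0.0935 = 1.2281
τ_max = K·8FD/(πd³) → F_max = τ_allow·πd³/(8DK)
F_max = 298·π·10.8³/(8·71.0·1.2281) = 1.1793e+06/697.56 = 1690.7 N

1690 N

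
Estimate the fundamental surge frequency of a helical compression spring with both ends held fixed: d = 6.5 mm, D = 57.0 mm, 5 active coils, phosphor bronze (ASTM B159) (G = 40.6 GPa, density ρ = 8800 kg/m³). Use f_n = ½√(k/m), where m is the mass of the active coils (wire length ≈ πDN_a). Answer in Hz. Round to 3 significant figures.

k = Gd⁴/(8D³N_a) = (40.6×10³)(6.5⁴)/(8·57.0³·5) = 9.7835 N/mm = 9783.5 N/m
Wire length L = πDN_a = π·57.0·5 = 895.35 mm
m = ρ·(πd²/4)·L = 8800 × 33.183×10⁻⁶ m² × 0.89535 m = 0.26145 kg
f_n = ½√(k/m) = 0.5·√(9783.5/0.26145) = 0.5·√(37420) = 96.721 Hz

96.7 Hz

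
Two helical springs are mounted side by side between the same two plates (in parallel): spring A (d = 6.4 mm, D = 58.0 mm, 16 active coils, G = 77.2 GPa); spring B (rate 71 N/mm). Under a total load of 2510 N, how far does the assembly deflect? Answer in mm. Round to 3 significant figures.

32.9 mm

k_A = Gd⁴/(8D³N_a) = (77.2×10³)(6.4⁴)/(8·58.0³·16) = 5.1861 N/mm
Parallel: k_eq = 5.1861 + 71 = 76.186 N/mm
δ = F/k_eq = 2510/76.186 = 32.946 mm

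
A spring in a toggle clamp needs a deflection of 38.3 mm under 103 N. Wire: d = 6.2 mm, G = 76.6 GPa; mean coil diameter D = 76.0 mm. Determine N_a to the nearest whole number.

12

Required rate k = F/δ = 103/38.3 = 2.6893 N/mm
N_a = Gd⁴/(8D³k) = (76.6×10³ × 6.2⁴)/(8 × 76.0³ × 2.6893)
    = 1.13187e+08 / 9.44429e+06 = 11.98 → 12 coils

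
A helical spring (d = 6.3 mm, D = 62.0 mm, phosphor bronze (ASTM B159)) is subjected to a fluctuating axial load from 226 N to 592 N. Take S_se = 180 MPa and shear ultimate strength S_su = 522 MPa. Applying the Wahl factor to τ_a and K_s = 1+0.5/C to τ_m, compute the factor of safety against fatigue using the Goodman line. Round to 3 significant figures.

C = D/d = 62.0/6.3 = 9.8413; K_W = (4C−1)/(4C−4)+0.615/C = 1.1473; K_s = 1+0.5/C = 1.0508
F_a = (F_max−F_min)/2 = 183 N; F_m = (F_max+F_min)/2 = 409 N
τ_a = K_W·8F_aD/(πd³) = 1.1473 × 115.55 = 132.57 MPa
τ_m = K_s·8F_mD/(πd³) = 1.0508 × 258.25 = 271.37 MPa
Goodman: 1/n_f = τ_a/S_se + τ_m/S_su = 132.57/180 + 271.37/522 = 0.73650 + 0.51986 = 1.2564
n_f = 1/1.2564 = 0.7959

0.796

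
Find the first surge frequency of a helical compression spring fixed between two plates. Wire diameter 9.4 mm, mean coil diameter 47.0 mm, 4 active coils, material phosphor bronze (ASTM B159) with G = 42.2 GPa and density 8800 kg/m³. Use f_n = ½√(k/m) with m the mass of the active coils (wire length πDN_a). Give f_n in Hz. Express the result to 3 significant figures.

262 Hz

k = Gd⁴/(8D³N_a) = (42.2×10³)(9.4⁴)/(8·47.0³·4) = 99.17 N/mm = 99170 N/m
Wire length L = πDN_a = π·47.0·4 = 590.62 mm
m = ρ·(πd²/4)·L = 8800 × 69.398×10⁻⁶ m² × 0.59062 m = 0.36069 kg
f_n = ½√(k/m) = 0.5·√(99170/0.36069) = 0.5·√(2.7494e+05) = 262.18 Hz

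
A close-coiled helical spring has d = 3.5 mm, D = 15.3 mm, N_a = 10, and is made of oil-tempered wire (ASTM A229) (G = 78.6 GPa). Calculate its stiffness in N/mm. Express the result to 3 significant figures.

41.2 N/mm

k = Gd⁴/(8D³N_a) = (78.6×10³ × 3.5⁴) / (8 × 15.3³ × 10)
  = 1.17949e+07 / 286526 = 41.165 N/mm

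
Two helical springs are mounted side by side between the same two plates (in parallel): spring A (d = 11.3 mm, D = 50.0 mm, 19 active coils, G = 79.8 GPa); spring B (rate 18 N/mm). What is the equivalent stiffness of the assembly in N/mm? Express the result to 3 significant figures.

86.5 N/mm

k_A = Gd⁴/(8D³N_a) = (79.8×10³)(11.3⁴)/(8·50.0³·19) = 68.48 N/mm
Parallel: k_eq = 68.48 + 18 = 86.48 N/mm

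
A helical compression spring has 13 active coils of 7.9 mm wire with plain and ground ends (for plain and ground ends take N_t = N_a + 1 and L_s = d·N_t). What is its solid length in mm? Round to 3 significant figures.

plain and ground ends: N_t = N_a + 1 = 13 + 1 = 14
L_s = d·N_t = 7.9 × 14 = 110.6 mm

111 mm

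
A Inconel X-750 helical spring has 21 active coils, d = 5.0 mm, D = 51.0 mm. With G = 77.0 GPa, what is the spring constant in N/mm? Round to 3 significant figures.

k = Gd⁴/(8D³N_a) = (77.0×10³ × 5.0⁴) / (8 × 51.0³ × 21)
  = 4.8125e+07 / 2.22854e+07 = 2.1595 N/mm

2.16 N/mm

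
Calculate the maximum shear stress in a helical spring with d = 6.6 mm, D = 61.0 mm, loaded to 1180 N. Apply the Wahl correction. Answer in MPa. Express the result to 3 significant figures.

738 MPa

Spring index C = D/d = 61.0/6.6 = 9.2424
K_W = (4C−1)/(4C−4) + 0.615/C = 35.970/32.970 + 0.0665 = 1.1575
τ₀ = 8FD/(πd³) = 8·1180·61.0/(π·6.6³) = 575840/903.2 = 637.56 MPa
τ_max = K·τ₀ = 1.1575 × 637.56 = 738 MPa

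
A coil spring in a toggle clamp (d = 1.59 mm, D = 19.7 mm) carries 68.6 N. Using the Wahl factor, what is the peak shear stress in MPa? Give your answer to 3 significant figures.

Spring index C = D/d = 19.7/1.59 = 12.3899
K_W = (4C−1)/(4C−4) + 0.615/C = 48.560/45.560 + 0.0496 = 1.1155
τ₀ = 8FD/(πd³) = 8·68.6·19.7/(π·1.59³) = 10811.4/12.628 = 856.13 MPa
τ_max = K·τ₀ = 1.1155 × 856.13 = 955 MPa

955 MPa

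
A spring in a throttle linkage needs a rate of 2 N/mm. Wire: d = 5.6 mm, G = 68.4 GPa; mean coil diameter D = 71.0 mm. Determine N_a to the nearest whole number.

N_a = Gd⁴/(8D³k) = (68.4×10³ × 5.6⁴)/(8 × 71.0³ × 2)
    = 6.7268e+07 / 5.72658e+06 = 11.75 → 12 coils

12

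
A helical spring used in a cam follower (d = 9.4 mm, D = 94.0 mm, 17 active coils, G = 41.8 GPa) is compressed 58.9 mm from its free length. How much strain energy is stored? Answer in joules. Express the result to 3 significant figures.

5.01 J

k = Gd⁴/(8D³N_a) = (41.8×10³)(9.4⁴)/(8·94.0³·17) = 2.8891 N/mm
U = ½kδ² = 0.5 × 2.8891 × 58.9² = 5011.5 N·mm = 5.0115 J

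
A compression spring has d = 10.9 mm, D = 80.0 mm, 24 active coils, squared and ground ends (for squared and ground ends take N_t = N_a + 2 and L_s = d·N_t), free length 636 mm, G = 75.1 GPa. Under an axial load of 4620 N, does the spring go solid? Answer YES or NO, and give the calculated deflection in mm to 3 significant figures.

YES, δ = 428 mm

k = Gd⁴/(8D³N_a) = (75.1×10³)(10.9⁴)/(8·80.0³·24) = 10.784 N/mm
N_t = 26; L_s = 10.9·26 = 283.4 mm; δ_solid = L₀ − L_s = 636 − 283.4 = 352.6 mm
δ = F/k = 4620/10.784 = 428.42 mm
δ ≥ δ_solid → spring goes solid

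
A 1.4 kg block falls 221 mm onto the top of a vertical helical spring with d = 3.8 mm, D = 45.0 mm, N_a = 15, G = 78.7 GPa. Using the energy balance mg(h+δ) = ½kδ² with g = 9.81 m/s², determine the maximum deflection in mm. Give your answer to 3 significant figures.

k = Gd⁴/(8D³N_a) = (78.7×10³)(3.8⁴)/(8·45.0³·15) = 1.5007 N/mm
W = mg = 1.4 × 9.81 = 13.734 N
½kδ² − Wδ − Wh = 0 → δ = (W + √(W² + 2kWh))/k
δ = (13.734 + √(188.62 + 9109.82))/1.5007 = (13.734 + 96.428)/1.5007 = 73.408 mm

73.4 mm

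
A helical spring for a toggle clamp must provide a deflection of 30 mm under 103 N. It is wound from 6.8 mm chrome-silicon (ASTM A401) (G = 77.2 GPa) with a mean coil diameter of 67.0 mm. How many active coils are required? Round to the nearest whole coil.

20

Required rate k = F/δ = 103/30 = 3.4333 N/mm
N_a = Gd⁴/(8D³k) = (77.2×10³ × 6.8⁴)/(8 × 67.0³ × 3.4333)
    = 1.65064e+08 / 8.26096e+06 = 19.98 → 20 coils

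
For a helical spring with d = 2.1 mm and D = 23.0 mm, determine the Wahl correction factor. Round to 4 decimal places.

C = D/d = 23.0/2.1 = 10.9524
K_W = (4C−1)/(4C−4) + 0.615/C = 42.810/39.810 + 0.0562 = 1.1315

1.1315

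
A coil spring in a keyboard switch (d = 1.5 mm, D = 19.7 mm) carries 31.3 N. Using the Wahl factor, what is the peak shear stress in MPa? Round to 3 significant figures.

516 MPa

Spring index C = D/d = 19.7/1.5 = 13.1333
K_W = (4C−1)/(4C−4) + 0.615/C = 51.533/48.533 + 0.0468 = 1.1086
τ₀ = 8FD/(πd³) = 8·31.3·19.7/(π·1.5³) = 4932.88/10.603 = 465.24 MPa
τ_max = K·τ₀ = 1.1086 × 465.24 = 515.78 MPa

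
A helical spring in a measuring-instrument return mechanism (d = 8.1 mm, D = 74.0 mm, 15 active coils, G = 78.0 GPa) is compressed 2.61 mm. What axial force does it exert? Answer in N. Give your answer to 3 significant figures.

k = Gd⁴/(8D³N_a) = (78.0×10³)(8.1⁴)/(8·74.0³·15) = 6.9049 N/mm
F = k·δ = 6.9049 × 2.61 = 18.022 N

18.0 N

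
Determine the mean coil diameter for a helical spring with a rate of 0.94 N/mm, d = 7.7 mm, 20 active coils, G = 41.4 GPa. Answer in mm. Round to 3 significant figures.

98.9 mm

D = (Gd⁴/(8N_a·k))^(1/3) = (41.4×10³·7.7⁴/(8·20·0.94))^(1/3)
  = (967644)^(1/3) = 98.9096 mm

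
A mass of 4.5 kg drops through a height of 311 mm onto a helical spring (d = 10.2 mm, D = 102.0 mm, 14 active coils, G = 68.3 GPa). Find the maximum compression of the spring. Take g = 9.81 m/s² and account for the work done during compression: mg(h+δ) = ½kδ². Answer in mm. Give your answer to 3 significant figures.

k = Gd⁴/(8D³N_a) = (68.3×10³)(10.2⁴)/(8·102.0³·14) = 6.2202 N/mm
W = mg = 4.5 × 9.81 = 44.145 N
½kδ² − Wδ − Wh = 0 → δ = (W + √(W² + 2kWh))/k
δ = (44.145 + √(1948.8 + 170795))/6.2202 = (44.145 + 415.62)/6.2202 = 73.916 mm

73.9 mm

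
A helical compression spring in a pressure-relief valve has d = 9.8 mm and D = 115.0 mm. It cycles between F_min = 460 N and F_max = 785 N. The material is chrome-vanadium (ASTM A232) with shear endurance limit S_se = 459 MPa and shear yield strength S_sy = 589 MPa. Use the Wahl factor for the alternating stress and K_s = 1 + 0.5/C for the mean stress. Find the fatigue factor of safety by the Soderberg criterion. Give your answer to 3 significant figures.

2.14

C = D/d = 115.0/9.8 = 11.7347; K_W = (4C−1)/(4C−4)+0.615/C = 1.1223; K_s = 1+0.5/C = 1.0426
F_a = (F_max−F_min)/2 = 162.5 N; F_m = (F_max+F_min)/2 = 622.5 N
τ_a = K_W·8F_aD/(πd³) = 1.1223 × 50.561 = 56.743 MPa
τ_m = K_s·8F_mD/(πd³) = 1.0426 × 193.69 = 201.94 MPa
Soderberg: 1/n_f = τ_a/S_se + τ_m/S_sy = 56.743/459 + 201.94/589 = 0.12362 + 0.34285 = 0.46647
n_f = 1/0.46647 = 2.144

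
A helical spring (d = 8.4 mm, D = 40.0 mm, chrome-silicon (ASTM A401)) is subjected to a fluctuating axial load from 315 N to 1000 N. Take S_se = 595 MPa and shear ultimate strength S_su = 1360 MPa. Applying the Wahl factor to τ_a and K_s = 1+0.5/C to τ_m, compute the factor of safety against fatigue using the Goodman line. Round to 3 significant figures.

4.48

C = D/d = 40.0/8.4 = 4.7619; K_W = (4C−1)/(4C−4)+0.615/C = 1.3285; K_s = 1+0.5/C = 1.1050
F_a = (F_max−F_min)/2 = 342.5 N; F_m = (F_max+F_min)/2 = 657.5 N
τ_a = K_W·8F_aD/(πd³) = 1.3285 × 58.86 = 78.197 MPa
τ_m = K_s·8F_mD/(πd³) = 1.1050 × 112.99 = 124.86 MPa
Goodman: 1/n_f = τ_a/S_se + τ_m/S_su = 78.197/595 + 124.86/1360 = 0.13142 + 0.09181 = 0.22323
n_f = 1/0.22323 = 4.48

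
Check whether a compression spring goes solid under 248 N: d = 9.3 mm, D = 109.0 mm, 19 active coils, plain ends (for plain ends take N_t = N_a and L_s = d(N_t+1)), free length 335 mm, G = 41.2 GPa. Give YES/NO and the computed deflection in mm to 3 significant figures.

YES, δ = 158 mm

k = Gd⁴/(8D³N_a) = (41.2×10³)(9.3⁴)/(8·109.0³·19) = 1.5657 N/mm
N_t = 19; L_s = 9.3·20 = 186 mm; δ_solid = L₀ − L_s = 335 − 186 = 149 mm
δ = F/k = 248/1.5657 = 158.4 mm
δ ≥ δ_solid → spring goes solid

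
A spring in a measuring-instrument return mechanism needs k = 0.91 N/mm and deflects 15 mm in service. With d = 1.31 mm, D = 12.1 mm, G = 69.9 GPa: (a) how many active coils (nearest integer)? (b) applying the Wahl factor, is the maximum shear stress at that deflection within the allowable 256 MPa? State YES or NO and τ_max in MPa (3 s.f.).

(a) 16 coils; (b) YES, τ_max = 216 MPa

N_a = Gd⁴/(8D³k) = (69.9×10³)(1.31⁴)/(8·12.1³·0.91) = 15.96 → N_a = 16
Actual rate k = Gd⁴/(8D³·16) = 0.90781 N/mm
Working load F = kδ = 0.90781·15 = 13.617 N
C = 12.1/1.31 = 9.2366; K_W = (4C−1)/(4C−4)+0.615/C = 1.1576
τ_max = K_W·8FD/(πd³) = 1.1576·186.64 = 216.06 MPa
τ_max ≤ 256 MPa → acceptable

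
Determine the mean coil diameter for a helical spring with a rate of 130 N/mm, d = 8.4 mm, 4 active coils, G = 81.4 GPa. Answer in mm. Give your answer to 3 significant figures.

D = (Gd⁴/(8N_a·k))^(1/3) = (81.4×10³·8.4⁴/(8·4·130))^(1/3)
  = (97420)^(1/3) = 46.0132 mm

46.0 mm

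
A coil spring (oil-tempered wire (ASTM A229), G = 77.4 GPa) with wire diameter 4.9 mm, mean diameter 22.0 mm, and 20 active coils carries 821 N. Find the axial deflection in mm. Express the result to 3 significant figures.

k = Gd⁴/(8D³N_a) = (77.4×10³)(4.9⁴)/(8·22.0³·20) = 26.19 N/mm
δ = F/k = 821 / 26.19 = 31.348 mm

31.3 mm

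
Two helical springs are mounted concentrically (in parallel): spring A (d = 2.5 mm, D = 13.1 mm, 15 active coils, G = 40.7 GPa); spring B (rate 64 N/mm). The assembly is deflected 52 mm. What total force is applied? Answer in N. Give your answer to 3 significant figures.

3630 N

k_A = Gd⁴/(8D³N_a) = (40.7×10³)(2.5⁴)/(8·13.1³·15) = 5.8933 N/mm
Parallel: k_eq = 5.8933 + 64 = 69.893 N/mm
F = k_eq·δ = 69.893·52 = 3634.5 N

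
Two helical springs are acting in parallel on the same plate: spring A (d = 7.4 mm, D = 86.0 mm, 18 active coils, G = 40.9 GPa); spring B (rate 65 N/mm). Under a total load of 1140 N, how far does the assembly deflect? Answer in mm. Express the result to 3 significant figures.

17.2 mm

k_A = Gd⁴/(8D³N_a) = (40.9×10³)(7.4⁴)/(8·86.0³·18) = 1.339 N/mm
Parallel: k_eq = 1.339 + 65 = 66.339 N/mm
δ = F/k_eq = 1140/66.339 = 17.184 mm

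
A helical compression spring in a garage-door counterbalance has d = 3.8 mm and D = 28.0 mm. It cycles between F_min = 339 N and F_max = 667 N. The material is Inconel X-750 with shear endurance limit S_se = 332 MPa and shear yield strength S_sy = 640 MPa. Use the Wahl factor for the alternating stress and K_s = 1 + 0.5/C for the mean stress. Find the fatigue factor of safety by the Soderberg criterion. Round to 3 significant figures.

0.537

C = D/d = 28.0/3.8 = 7.3684; K_W = (4C−1)/(4C−4)+0.615/C = 1.2012; K_s = 1+0.5/C = 1.0679
F_a = (F_max−F_min)/2 = 164 N; F_m = (F_max+F_min)/2 = 503 N
τ_a = K_W·8F_aD/(πd³) = 1.2012 × 213.1 = 255.99 MPa
τ_m = K_s·8F_mD/(πd³) = 1.0679 × 653.6 = 697.96 MPa
Soderberg: 1/n_f = τ_a/S_se + τ_m/S_sy = 255.99/332 + 697.96/640 = 0.77105 + 1.09056 = 1.8616
n_f = 1/1.8616 = 0.5372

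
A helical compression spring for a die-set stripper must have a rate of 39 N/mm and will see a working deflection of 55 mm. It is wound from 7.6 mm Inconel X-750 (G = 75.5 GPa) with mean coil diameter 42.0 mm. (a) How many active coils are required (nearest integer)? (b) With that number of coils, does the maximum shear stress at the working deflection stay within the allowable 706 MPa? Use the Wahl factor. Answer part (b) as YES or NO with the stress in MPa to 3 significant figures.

N_a = Gd⁴/(8D³k) = (75.5×10³)(7.6⁴)/(8·42.0³·39) = 10.9 → N_a = 11
Actual rate k = Gd⁴/(8D³·11) = 38.634 N/mm
Working load F = kδ = 38.634·55 = 2124.9 N
C = 42.0/7.6 = 5.5263; K_W = (4C−1)/(4C−4)+0.615/C = 1.2770
τ_max = K_W·8FD/(πd³) = 1.2770·517.7 = 661.1 MPa
τ_max ≤ 706 MPa → acceptable

(a) 11 coils; (b) YES, τ_max = 661 MPa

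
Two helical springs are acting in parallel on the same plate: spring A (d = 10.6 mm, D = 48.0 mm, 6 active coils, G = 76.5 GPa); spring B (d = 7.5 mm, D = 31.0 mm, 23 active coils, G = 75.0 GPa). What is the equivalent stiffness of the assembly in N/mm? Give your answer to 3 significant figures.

k_A = Gd⁴/(8D³N_a) = (76.5×10³)(10.6⁴)/(8·48.0³·6) = 181.94 N/mm
k_B = Gd⁴/(8D³N_a) = (75.0×10³)(7.5⁴)/(8·31.0³·23) = 43.292 N/mm
Parallel: k_eq = 181.94 + 43.292 = 225.23 N/mm

225 N/mm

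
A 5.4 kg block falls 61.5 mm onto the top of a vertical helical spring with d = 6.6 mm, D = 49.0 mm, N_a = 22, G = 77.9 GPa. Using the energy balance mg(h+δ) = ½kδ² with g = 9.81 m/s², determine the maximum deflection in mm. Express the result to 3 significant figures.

38.5 mm

k = Gd⁴/(8D³N_a) = (77.9×10³)(6.6⁴)/(8·49.0³·22) = 7.1386 N/mm
W = mg = 5.4 × 9.81 = 52.974 N
½kδ² − Wδ − Wh = 0 → δ = (W + √(W² + 2kWh))/k
δ = (52.974 + √(2806.2 + 46513.6))/7.1386 = (52.974 + 222.08)/7.1386 = 38.531 mm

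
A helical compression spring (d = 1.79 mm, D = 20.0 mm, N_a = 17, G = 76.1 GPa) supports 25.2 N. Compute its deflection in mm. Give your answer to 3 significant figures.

35.1 mm

k = Gd⁴/(8D³N_a) = (76.1×10³)(1.79⁴)/(8·20.0³·17) = 0.71807 N/mm
δ = F/k = 25.2 / 0.71807 = 35.094 mm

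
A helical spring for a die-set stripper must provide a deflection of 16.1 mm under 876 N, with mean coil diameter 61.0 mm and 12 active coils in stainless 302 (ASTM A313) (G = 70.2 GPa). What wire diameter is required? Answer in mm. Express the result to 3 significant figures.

11.4 mm

Required rate k = F/δ = 876/16.1 = 54.41 N/mm
d = (8D³N_a·k / G)^(1/4) = (8·61.0³·12·54.41 / (70.2×10³))^0.25
  = (16889)^0.25 = 11.3999 mm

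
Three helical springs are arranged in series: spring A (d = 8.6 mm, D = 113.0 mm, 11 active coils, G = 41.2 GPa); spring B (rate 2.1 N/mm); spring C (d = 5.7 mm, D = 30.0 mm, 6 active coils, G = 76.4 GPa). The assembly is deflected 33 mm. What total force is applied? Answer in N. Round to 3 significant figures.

k_A = Gd⁴/(8D³N_a) = (41.2×10³)(8.6⁴)/(8·113.0³·11) = 1.7749 N/mm
k_C = Gd⁴/(8D³N_a) = (76.4×10³)(5.7⁴)/(8·30.0³·6) = 62.228 N/mm
Series: 1/k_eq = 1/1.7749 + 1/2.1 + 1/62.228 = 1.0557; k_eq = 0.94726 N/mm
F = k_eq·δ = 0.94726·33 = 31.26 N

31.3 N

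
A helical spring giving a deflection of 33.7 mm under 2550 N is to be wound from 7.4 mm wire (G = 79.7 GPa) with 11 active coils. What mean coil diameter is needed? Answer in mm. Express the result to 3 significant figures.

33.0 mm

Required rate k = F/δ = 2550/33.7 = 75.668 N/mm
D = (Gd⁴/(8N_a·k))^(1/3) = (79.7×10³·7.4⁴/(8·11·75.668))^(1/3)
  = (35891.6)^(1/3) = 32.9861 mm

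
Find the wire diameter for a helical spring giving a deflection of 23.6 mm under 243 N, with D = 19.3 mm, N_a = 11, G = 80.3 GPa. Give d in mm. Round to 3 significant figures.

Required rate k = F/δ = 243/23.6 = 10.297 N/mm
d = (8D³N_a·k / G)^(1/4) = (8·19.3³·11·10.297 / (80.3×10³))^0.25
  = (81.121)^0.25 = 3.0011 mm

3.00 mm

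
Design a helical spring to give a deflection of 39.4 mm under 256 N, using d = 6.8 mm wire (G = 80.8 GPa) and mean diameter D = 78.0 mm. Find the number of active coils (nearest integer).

Required rate k = F/δ = 256/39.4 = 6.4975 N/mm
N_a = Gd⁴/(8D³k) = (80.8×10³ × 6.8⁴)/(8 × 78.0³ × 6.4975)
    = 1.72762e+08 / 2.46671e+07 = 7.004 → 7 coils

7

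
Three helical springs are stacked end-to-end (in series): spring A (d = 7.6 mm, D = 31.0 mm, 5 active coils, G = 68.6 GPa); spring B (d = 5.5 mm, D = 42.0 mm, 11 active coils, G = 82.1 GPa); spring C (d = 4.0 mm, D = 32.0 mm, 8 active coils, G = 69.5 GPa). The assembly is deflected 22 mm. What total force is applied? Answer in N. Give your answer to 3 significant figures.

k_A = Gd⁴/(8D³N_a) = (68.6×10³)(7.6⁴)/(8·31.0³·5) = 192.06 N/mm
k_B = Gd⁴/(8D³N_a) = (82.1×10³)(5.5⁴)/(8·42.0³·11) = 11.523 N/mm
k_C = Gd⁴/(8D³N_a) = (69.5×10³)(4.0⁴)/(8·32.0³·8) = 8.4839 N/mm
Series: 1/k_eq = 1/192.06 + 1/11.523 + 1/8.4839 = 0.20986; k_eq = 4.7651 N/mm
F = k_eq·δ = 4.7651·22 = 104.83 N

105 N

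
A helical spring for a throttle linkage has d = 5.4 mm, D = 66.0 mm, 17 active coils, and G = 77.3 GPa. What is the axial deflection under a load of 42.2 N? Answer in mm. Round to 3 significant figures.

k = Gd⁴/(8D³N_a) = (77.3×10³)(5.4⁴)/(8·66.0³·17) = 1.6811 N/mm
δ = F/k = 42.2 / 1.6811 = 25.103 mm

25.1 mm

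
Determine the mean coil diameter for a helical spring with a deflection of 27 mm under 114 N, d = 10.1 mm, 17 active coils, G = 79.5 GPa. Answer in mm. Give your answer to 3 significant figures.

113 mm

Required rate k = F/δ = 114/27 = 4.2222 N/mm
D = (Gd⁴/(8N_a·k))^(1/3) = (79.5×10³·10.1⁴/(8·17·4.2222))^(1/3)
  = (1.4407e+06)^(1/3) = 112.9425 mm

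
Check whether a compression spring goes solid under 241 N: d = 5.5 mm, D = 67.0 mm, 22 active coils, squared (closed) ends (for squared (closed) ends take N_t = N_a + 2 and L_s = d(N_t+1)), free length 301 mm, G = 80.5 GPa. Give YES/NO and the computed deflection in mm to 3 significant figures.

k = Gd⁴/(8D³N_a) = (80.5×10³)(5.5⁴)/(8·67.0³·22) = 1.3916 N/mm
N_t = 24; L_s = 5.5·25 = 137.5 mm; δ_solid = L₀ − L_s = 301 − 137.5 = 163.5 mm
δ = F/k = 241/1.3916 = 173.18 mm
δ ≥ δ_solid → spring goes solid

YES, δ = 173 mm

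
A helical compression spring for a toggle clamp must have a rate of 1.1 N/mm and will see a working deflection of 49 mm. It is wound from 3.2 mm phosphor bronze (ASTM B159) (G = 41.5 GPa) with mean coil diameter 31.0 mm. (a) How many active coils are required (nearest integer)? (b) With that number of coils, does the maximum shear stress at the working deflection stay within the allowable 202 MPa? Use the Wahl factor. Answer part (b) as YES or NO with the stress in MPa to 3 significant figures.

(a) 17 coils; (b) YES, τ_max = 146 MPa

N_a = Gd⁴/(8D³k) = (41.5×10³)(3.2⁴)/(8·31.0³·1.1) = 16.6 → N_a = 17
Actual rate k = Gd⁴/(8D³·17) = 1.074 N/mm
Working load F = kδ = 1.074·49 = 52.628 N
C = 31.0/3.2 = 9.6875; K_W = (4C−1)/(4C−4)+0.615/C = 1.1498
τ_max = K_W·8FD/(πd³) = 1.1498·126.79 = 145.78 MPa
τ_max ≤ 202 MPa → acceptable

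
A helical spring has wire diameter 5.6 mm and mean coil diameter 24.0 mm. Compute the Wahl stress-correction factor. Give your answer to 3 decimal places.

1.372

C = D/d = 24.0/5.6 = 4.2857
K_W = (4C−1)/(4C−4) + 0.615/C = 16.143/13.143 + 0.1435 = 1.3718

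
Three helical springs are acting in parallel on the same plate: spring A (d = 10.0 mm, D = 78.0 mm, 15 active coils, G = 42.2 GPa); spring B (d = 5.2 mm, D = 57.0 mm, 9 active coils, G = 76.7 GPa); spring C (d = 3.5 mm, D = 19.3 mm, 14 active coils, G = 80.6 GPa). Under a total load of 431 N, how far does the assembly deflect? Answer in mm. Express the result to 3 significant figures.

16.2 mm

k_A = Gd⁴/(8D³N_a) = (42.2×10³)(10.0⁴)/(8·78.0³·15) = 7.4105 N/mm
k_B = Gd⁴/(8D³N_a) = (76.7×10³)(5.2⁴)/(8·57.0³·9) = 4.2058 N/mm
k_C = Gd⁴/(8D³N_a) = (80.6×10³)(3.5⁴)/(8·19.3³·14) = 15.022 N/mm
Parallel: k_eq = 7.4105 + 4.2058 + 15.022 = 26.638 N/mm
δ = F/k_eq = 431/26.638 = 16.18 mm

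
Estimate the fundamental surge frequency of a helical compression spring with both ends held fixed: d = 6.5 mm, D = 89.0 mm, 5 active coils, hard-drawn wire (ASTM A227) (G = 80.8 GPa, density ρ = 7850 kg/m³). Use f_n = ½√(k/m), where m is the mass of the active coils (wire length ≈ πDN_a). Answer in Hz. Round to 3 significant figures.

k = Gd⁴/(8D³N_a) = (80.8×10³)(6.5⁴)/(8·89.0³·5) = 5.1149 N/mm = 5114.9 N/m
Wire length L = πDN_a = π·89.0·5 = 1398 mm
m = ρ·(πd²/4)·L = 7850 × 33.183×10⁻⁶ m² × 1.398 m = 0.36416 kg
f_n = ½√(k/m) = 0.5·√(5114.9/0.36416) = 0.5·√(14046) = 59.257 Hz

59.3 Hz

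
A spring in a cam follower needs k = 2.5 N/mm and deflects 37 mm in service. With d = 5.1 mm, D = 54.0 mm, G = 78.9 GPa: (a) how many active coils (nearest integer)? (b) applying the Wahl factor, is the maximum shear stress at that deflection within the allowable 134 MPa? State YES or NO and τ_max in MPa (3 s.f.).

N_a = Gd⁴/(8D³k) = (78.9×10³)(5.1⁴)/(8·54.0³·2.5) = 16.95 → N_a = 17
Actual rate k = Gd⁴/(8D³·17) = 2.4925 N/mm
Working load F = kδ = 2.4925·37 = 92.223 N
C = 54.0/5.1 = 10.5882; K_W = (4C−1)/(4C−4)+0.615/C = 1.1363
τ_max = K_W·8FD/(πd³) = 1.1363·95.601 = 108.63 MPa
τ_max ≤ 134 MPa → acceptable

(a) 17 coils; (b) YES, τ_max = 109 MPa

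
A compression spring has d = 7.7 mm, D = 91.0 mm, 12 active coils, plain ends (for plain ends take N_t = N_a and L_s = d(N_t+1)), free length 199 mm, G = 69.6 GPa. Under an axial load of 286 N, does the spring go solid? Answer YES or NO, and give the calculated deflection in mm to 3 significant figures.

k = Gd⁴/(8D³N_a) = (69.6×10³)(7.7⁴)/(8·91.0³·12) = 3.382 N/mm
N_t = 12; L_s = 7.7·13 = 100.1 mm; δ_solid = L₀ − L_s = 199 − 100.1 = 98.9 mm
δ = F/k = 286/3.382 = 84.565 mm
δ < δ_solid → spring does not go solid

NO, δ = 84.6 mm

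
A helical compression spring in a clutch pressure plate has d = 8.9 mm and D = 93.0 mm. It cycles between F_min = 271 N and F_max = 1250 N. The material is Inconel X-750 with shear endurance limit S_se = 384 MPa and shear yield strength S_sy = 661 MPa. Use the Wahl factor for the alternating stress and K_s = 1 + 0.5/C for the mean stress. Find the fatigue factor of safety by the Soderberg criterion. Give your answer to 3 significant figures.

1.12

C = D/d = 93.0/8.9 = 10.4494; K_W = (4C−1)/(4C−4)+0.615/C = 1.1382; K_s = 1+0.5/C = 1.0478
F_a = (F_max−F_min)/2 = 489.5 N; F_m = (F_max+F_min)/2 = 760.5 N
τ_a = K_W·8F_aD/(πd³) = 1.1382 × 164.44 = 187.17 MPa
τ_m = K_s·8F_mD/(πd³) = 1.0478 × 255.48 = 267.7 MPa
Soderberg: 1/n_f = τ_a/S_se + τ_m/S_sy = 187.17/384 + 267.7/661 = 0.48742 + 0.40500 = 0.89241
n_f = 1/0.89241 = 1.121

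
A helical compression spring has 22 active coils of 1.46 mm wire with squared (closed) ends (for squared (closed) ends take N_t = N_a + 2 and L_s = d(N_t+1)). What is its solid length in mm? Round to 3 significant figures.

squared (closed) ends: N_t = N_a + 2 = 22 + 2 = 24
L_s = d·(N_t+1) = 1.46 × 25 = 36.5 mm

36.5 mm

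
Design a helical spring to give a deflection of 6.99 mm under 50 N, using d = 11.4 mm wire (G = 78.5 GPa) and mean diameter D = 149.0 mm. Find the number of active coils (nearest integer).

Required rate k = F/δ = 50/6.99 = 7.1531 N/mm
N_a = Gd⁴/(8D³k) = (78.5×10³ × 11.4⁴)/(8 × 149.0³ × 7.1531)
    = 1.32583e+09 / 1.89296e+08 = 7.004 → 7 coils

7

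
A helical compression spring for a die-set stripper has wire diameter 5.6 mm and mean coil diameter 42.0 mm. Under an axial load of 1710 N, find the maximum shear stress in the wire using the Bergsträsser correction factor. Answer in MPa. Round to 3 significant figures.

Spring index C = D/d = 42.0/5.6 = 7.5000
K_B = (4C+2)/(4C−3) = 32.000/27.000 = 1.1852
τ₀ = 8FD/(πd³) = 8·1710·42.0/(π·5.6³) = 574560/551.71 = 1041.4 MPa
τ_max = K·τ₀ = 1.1852 × 1041.4 = 1234.3 MPa

1230 MPa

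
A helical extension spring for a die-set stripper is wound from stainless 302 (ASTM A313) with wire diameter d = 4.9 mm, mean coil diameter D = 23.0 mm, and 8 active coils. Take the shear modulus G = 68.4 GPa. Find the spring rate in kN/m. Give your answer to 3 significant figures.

k = Gd⁴/(8D³N_a) = (68.4×10³ × 4.9⁴) / (8 × 23.0³ × 8)
  = 3.94312e+07 / 778688 = 50.638 N/mm

50.6 kN/m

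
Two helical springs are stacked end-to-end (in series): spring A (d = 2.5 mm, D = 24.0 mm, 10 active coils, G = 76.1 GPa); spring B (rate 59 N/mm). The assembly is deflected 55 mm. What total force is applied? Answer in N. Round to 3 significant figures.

141 N

k_A = Gd⁴/(8D³N_a) = (76.1×10³)(2.5⁴)/(8·24.0³·10) = 2.6879 N/mm
Series: 1/k_eq = 1/2.6879 + 1/59 = 0.38898; k_eq = 2.5708 N/mm
F = k_eq·δ = 2.5708·55 = 141.4 N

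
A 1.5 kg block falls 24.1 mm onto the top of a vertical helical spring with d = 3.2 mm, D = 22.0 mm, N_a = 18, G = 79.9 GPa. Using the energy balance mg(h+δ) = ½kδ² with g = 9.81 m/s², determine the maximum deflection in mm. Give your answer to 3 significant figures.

k = Gd⁴/(8D³N_a) = (79.9×10³)(3.2⁴)/(8·22.0³·18) = 5.4641 N/mm
W = mg = 1.5 × 9.81 = 14.715 N
½kδ² − Wδ − Wh = 0 → δ = (W + √(W² + 2kWh))/k
δ = (14.715 + √(216.53 + 3875.46))/5.4641 = (14.715 + 63.969)/5.4641 = 14.4 mm

14.4 mm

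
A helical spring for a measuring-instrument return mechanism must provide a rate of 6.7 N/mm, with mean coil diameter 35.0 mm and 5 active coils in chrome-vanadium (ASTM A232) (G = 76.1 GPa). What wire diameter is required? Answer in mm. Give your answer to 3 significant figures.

d = (8D³N_a·k / G)^(1/4) = (8·35.0³·5·6.7 / (76.1×10³))^0.25
  = (150.99)^0.25 = 3.5054 mm

3.51 mm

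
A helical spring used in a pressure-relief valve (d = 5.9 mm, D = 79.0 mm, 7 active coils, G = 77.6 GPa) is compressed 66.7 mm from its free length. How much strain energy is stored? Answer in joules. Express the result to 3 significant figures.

k = Gd⁴/(8D³N_a) = (77.6×10³)(5.9⁴)/(8·79.0³·7) = 3.4057 N/mm
U = ½kδ² = 0.5 × 3.4057 × 66.7² = 7575.7 N·mm = 7.5757 J

7.58 J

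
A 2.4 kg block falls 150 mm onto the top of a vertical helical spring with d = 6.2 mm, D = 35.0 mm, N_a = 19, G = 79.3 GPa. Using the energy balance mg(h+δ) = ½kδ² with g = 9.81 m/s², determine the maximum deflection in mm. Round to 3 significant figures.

k = Gd⁴/(8D³N_a) = (79.3×10³)(6.2⁴)/(8·35.0³·19) = 17.98 N/mm
W = mg = 2.4 × 9.81 = 23.544 N
½kδ² − Wδ − Wh = 0 → δ = (W + √(W² + 2kWh))/k
δ = (23.544 + √(554.32 + 126997))/17.98 = (23.544 + 357.14)/17.98 = 21.173 mm

21.2 mm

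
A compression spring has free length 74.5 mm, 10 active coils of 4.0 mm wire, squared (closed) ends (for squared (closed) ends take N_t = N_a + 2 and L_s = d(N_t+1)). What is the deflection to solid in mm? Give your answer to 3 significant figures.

N_t = 12; L_s = 4.0·13 = 52 mm
δ_solid = L₀ − L_s = 74.5 − 52 = 22.5 mm

22.5 mm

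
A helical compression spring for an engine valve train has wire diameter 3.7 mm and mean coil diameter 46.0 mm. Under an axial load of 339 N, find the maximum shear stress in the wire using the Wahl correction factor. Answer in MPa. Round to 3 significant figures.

Spring index C = D/d = 46.0/3.7 = 12.4324
K_W = (4C−1)/(4C−4) + 0.615/C = 48.730/45.730 + 0.0495 = 1.1151
τ₀ = 8FD/(πd³) = 8·339·46.0/(π·3.7³) = 124752/159.13 = 783.96 MPa
τ_max = K·τ₀ = 1.1151 × 783.96 = 874.17 MPa

874 MPa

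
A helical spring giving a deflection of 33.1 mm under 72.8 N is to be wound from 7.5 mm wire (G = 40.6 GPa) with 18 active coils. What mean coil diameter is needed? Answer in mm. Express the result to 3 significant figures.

74.0 mm

Required rate k = F/δ = 72.8/33.1 = 2.1994 N/mm
D = (Gd⁴/(8N_a·k))^(1/3) = (40.6×10³·7.5⁴/(8·18·2.1994))^(1/3)
  = (405607)^(1/3) = 74.0233 mm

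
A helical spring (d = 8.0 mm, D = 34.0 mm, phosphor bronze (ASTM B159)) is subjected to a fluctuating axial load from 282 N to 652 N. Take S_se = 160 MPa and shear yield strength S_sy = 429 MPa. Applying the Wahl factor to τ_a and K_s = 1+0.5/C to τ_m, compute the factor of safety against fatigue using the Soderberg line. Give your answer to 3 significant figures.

2.11

C = D/d = 34.0/8.0 = 4.2500; K_W = (4C−1)/(4C−4)+0.615/C = 1.3755; K_s = 1+0.5/C = 1.1176
F_a = (F_max−F_min)/2 = 185 N; F_m = (F_max+F_min)/2 = 467 N
τ_a = K_W·8F_aD/(πd³) = 1.3755 × 31.284 = 43.03 MPa
τ_m = K_s·8F_mD/(πd³) = 1.1176 × 78.971 = 88.261 MPa
Soderberg: 1/n_f = τ_a/S_se + τ_m/S_sy = 43.03/160 + 88.261/429 = 0.26894 + 0.20574 = 0.47468
n_f = 1/0.47468 = 2.107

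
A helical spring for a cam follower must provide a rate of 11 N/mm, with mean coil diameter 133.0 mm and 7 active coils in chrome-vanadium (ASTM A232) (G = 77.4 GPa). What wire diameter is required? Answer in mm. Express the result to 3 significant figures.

d = (8D³N_a·k / G)^(1/4) = (8·133.0³·7·11 / (77.4×10³))^0.25
  = (18724)^0.25 = 11.6977 mm

11.7 mm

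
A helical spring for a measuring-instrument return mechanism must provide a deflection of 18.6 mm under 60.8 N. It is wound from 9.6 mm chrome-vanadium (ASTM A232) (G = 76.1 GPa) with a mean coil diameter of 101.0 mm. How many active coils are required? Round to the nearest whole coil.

Required rate k = F/δ = 60.8/18.6 = 3.2688 N/mm
N_a = Gd⁴/(8D³k) = (76.1×10³ × 9.6⁴)/(8 × 101.0³ × 3.2688)
    = 6.46353e+08 / 2.69429e+07 = 23.99 → 24 coils

24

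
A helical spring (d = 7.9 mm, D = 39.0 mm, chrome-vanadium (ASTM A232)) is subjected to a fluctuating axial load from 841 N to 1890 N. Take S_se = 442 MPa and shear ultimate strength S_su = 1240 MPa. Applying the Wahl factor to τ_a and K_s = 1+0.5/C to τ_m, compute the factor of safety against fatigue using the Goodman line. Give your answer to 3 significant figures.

1.79

C = D/d = 39.0/7.9 = 4.9367; K_W = (4C−1)/(4C−4)+0.615/C = 1.3151; K_s = 1+0.5/C = 1.1013
F_a = (F_max−F_min)/2 = 524.5 N; F_m = (F_max+F_min)/2 = 1365.5 N
τ_a = K_W·8F_aD/(πd³) = 1.3151 × 105.65 = 138.94 MPa
τ_m = K_s·8F_mD/(πd³) = 1.1013 × 275.05 = 302.91 MPa
Goodman: 1/n_f = τ_a/S_se + τ_m/S_su = 138.94/442 + 302.91/1240 = 0.31434 + 0.24428 = 0.55862
n_f = 1/0.55862 = 1.79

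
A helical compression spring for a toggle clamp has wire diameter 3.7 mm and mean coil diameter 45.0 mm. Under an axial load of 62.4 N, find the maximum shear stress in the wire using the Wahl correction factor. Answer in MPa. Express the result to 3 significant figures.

Spring index C = D/d = 45.0/3.7 = 12.1622
K_W = (4C−1)/(4C−4) + 0.615/C = 47.649/44.649 + 0.0506 = 1.1178
τ₀ = 8FD/(πd³) = 8·62.4·45.0/(π·3.7³) = 22464/159.13 = 141.17 MPa
τ_max = K·τ₀ = 1.1178 × 141.17 = 157.79 MPa

158 MPa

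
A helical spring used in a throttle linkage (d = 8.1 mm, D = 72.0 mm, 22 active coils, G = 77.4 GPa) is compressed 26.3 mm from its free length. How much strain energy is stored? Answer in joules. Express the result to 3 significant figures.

1.75 J

k = Gd⁴/(8D³N_a) = (77.4×10³)(8.1⁴)/(8·72.0³·22) = 5.0719 N/mm
U = ½kδ² = 0.5 × 5.0719 × 26.3² = 1754.1 N·mm = 1.7541 J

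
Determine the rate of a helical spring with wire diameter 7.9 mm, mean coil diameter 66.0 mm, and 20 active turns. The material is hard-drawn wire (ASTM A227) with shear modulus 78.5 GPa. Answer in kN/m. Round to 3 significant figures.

6.65 kN/m

k = Gd⁴/(8D³N_a) = (78.5×10³ × 7.9⁴) / (8 × 66.0³ × 20)
  = 3.05758e+08 / 4.59994e+07 = 6.647 N/mm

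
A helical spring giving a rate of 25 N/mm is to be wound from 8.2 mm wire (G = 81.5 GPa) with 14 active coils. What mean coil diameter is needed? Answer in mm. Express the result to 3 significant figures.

D = (Gd⁴/(8N_a·k))^(1/3) = (81.5×10³·8.2⁴/(8·14·25))^(1/3)
  = (131600)^(1/3) = 50.8649 mm

50.9 mm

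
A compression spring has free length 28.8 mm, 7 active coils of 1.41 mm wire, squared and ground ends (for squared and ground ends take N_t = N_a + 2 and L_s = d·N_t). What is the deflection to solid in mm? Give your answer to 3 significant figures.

N_t = 9; L_s = 1.41·9 = 12.69 mm
δ_solid = L₀ − L_s = 28.8 − 12.69 = 16.11 mm

16.1 mm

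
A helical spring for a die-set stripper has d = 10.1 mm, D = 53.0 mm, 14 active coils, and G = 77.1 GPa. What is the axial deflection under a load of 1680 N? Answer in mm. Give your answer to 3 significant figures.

34.9 mm

k = Gd⁴/(8D³N_a) = (77.1×10³)(10.1⁴)/(8·53.0³·14) = 48.117 N/mm
δ = F/k = 1680 / 48.117 = 34.915 mm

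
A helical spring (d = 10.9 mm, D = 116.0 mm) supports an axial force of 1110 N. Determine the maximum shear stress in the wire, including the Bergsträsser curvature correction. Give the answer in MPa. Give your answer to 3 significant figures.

285 MPa

Spring index C = D/d = 116.0/10.9 = 10.6422
K_B = (4C+2)/(4C−3) = 44.569/39.569 = 1.1264
τ₀ = 8FD/(πd³) = 8·1110·116.0/(π·10.9³) = 1.03008e+06/4068.5 = 253.19 MPa
τ_max = K·τ₀ = 1.1264 × 253.19 = 285.18 MPa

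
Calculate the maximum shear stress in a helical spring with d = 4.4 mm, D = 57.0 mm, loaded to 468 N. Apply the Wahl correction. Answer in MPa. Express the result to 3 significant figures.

885 MPa

Spring index C = D/d = 57.0/4.4 = 12.9545
K_W = (4C−1)/(4C−4) + 0.615/C = 50.818/47.818 + 0.0475 = 1.1102
τ₀ = 8FD/(πd³) = 8·468·57.0/(π·4.4³) = 213408/267.61 = 797.45 MPa
τ_max = K·τ₀ = 1.1102 × 797.45 = 885.34 MPa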